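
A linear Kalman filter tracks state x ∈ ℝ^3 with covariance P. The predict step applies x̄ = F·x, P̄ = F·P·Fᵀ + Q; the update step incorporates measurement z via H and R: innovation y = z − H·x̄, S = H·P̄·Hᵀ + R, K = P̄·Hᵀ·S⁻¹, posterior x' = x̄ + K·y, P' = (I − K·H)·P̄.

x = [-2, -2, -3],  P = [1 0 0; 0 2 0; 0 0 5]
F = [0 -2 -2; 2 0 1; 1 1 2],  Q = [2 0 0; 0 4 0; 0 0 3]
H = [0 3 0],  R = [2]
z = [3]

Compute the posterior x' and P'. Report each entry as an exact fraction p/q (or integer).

x' = [470/119, 103/119, -326/119]
P' = [2670/119 -20/119 -1776/119; -20/119 26/119 24/119; -1776/119 24/119 1798/119]

x̄ = F·x = [10, -7, -10]
P̄ = F·P·Fᵀ + Q = [30 -10 -24; -10 13 12; -24 12 26]
y = z − H·x̄ = [24]
S = H·P̄·Hᵀ + R = [119]
K = P̄·Hᵀ·S⁻¹ = [-30/119; 39/119; 36/119]
x' = x̄ + K·y = [470/119, 103/119, -326/119]
P' = (I − K·H)·P̄ = [2670/119 -20/119 -1776/119; -20/119 26/119 24/119; -1776/119 24/119 1798/119]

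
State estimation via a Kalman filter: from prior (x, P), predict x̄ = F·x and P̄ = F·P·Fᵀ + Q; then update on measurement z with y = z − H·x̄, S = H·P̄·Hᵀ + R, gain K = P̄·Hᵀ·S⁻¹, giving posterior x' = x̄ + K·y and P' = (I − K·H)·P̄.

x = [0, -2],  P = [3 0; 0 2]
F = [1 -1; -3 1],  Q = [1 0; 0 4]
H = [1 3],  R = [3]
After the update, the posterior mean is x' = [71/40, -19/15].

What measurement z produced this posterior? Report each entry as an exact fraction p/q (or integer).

z = [-2]

x̄ = F·x = [2, -2]
P̄ = F·P·Fᵀ + Q = [6 -11; -11 33]
S = H·P̄·Hᵀ + R = [240]
K = P̄·Hᵀ·S⁻¹ = [-9/80; 11/30]
x' − x̄ = [-9/40, 11/15] = K·y
y = (KᵀK)⁻¹·Kᵀ·(x' − x̄) = [2]
z = y + H·x̄ = [2] + [-4] = [-2]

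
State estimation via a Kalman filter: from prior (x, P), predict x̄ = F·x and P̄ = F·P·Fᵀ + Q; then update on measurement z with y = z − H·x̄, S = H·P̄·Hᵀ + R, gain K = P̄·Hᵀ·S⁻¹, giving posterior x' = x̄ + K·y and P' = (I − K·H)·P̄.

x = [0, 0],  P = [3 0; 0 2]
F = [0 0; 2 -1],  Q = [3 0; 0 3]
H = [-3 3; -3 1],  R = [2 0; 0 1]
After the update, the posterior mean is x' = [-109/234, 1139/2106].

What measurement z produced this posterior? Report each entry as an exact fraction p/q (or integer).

z = [3, 2]

x̄ = F·x = [0, 0]
P̄ = F·P·Fᵀ + Q = [3 0; 0 17]
S = H·P̄·Hᵀ + R = [182 78; 78 45]
K = P̄·Hᵀ·S⁻¹ = [11/78 -4/9; 323/702 -34/81]
x' − x̄ = [-109/234, 1139/2106] = K·y
y = (KᵀK)⁻¹·Kᵀ·(x' − x̄) = [3, 2]
z = y + H·x̄ = [3, 2] + [0, 0] = [3, 2]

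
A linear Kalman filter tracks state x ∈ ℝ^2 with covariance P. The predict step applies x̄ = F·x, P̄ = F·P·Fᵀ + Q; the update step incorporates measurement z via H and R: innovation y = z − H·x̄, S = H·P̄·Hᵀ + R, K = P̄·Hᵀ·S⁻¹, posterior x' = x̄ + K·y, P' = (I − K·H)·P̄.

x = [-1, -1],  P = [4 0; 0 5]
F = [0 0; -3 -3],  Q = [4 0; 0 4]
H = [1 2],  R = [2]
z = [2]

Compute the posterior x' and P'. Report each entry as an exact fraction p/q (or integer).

x̄ = F·x = [0, 6]
P̄ = F·P·Fᵀ + Q = [4 0; 0 85]
y = z − H·x̄ = [-10]
S = H·P̄·Hᵀ + R = [346]
K = P̄·Hᵀ·S⁻¹ = [2/173; 85/173]
x' = x̄ + K·y = [-20/173, 188/173]
P' = (I − K·H)·P̄ = [684/173 -340/173; -340/173 255/173]

x' = [-20/173, 188/173]
P' = [684/173 -340/173; -340/173 255/173]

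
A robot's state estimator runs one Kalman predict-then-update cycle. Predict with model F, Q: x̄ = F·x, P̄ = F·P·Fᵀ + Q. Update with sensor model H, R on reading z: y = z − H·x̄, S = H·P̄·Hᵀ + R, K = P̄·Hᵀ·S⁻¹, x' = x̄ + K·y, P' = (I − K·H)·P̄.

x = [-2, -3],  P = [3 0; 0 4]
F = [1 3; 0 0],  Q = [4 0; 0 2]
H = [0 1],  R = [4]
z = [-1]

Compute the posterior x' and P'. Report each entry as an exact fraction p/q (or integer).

x' = [-11, -1/3]
P' = [43 0; 0 4/3]

x̄ = F·x = [-11, 0]
P̄ = F·P·Fᵀ + Q = [43 0; 0 2]
y = z − H·x̄ = [-1]
S = H·P̄·Hᵀ + R = [6]
K = P̄·Hᵀ·S⁻¹ = [0; 1/3]
x' = x̄ + K·y = [-11, -1/3]
P' = (I − K·H)·P̄ = [43 0; 0 4/3]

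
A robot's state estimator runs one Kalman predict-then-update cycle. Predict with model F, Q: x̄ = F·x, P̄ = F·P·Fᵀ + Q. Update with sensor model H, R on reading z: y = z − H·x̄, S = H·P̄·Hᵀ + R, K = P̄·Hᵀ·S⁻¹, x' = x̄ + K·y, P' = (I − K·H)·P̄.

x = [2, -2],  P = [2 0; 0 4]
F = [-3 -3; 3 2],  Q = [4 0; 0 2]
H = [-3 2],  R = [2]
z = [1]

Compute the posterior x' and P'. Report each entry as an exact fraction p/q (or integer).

x̄ = F·x = [0, 2]
P̄ = F·P·Fᵀ + Q = [58 -42; -42 36]
y = z − H·x̄ = [-3]
S = H·P̄·Hᵀ + R = [1172]
K = P̄·Hᵀ·S⁻¹ = [-129/586; 99/586]
x' = x̄ + K·y = [387/586, 875/586]
P' = (I − K·H)·P̄ = [353/293 465/293; 465/293 747/293]

x' = [387/586, 875/586]
P' = [353/293 465/293; 465/293 747/293]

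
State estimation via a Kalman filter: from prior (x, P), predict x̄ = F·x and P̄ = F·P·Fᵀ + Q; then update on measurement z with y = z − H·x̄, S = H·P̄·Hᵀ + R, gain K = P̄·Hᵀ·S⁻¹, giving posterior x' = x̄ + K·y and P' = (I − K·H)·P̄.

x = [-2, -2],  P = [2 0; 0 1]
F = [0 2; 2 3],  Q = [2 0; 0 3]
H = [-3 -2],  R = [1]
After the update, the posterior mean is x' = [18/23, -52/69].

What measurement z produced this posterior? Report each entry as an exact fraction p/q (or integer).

z = [-1]

x̄ = F·x = [-4, -10]
P̄ = F·P·Fᵀ + Q = [6 6; 6 20]
S = H·P̄·Hᵀ + R = [207]
K = P̄·Hᵀ·S⁻¹ = [-10/69; -58/207]
x' − x̄ = [110/23, 638/69] = K·y
y = (KᵀK)⁻¹·Kᵀ·(x' − x̄) = [-33]
z = y + H·x̄ = [-33] + [32] = [-1]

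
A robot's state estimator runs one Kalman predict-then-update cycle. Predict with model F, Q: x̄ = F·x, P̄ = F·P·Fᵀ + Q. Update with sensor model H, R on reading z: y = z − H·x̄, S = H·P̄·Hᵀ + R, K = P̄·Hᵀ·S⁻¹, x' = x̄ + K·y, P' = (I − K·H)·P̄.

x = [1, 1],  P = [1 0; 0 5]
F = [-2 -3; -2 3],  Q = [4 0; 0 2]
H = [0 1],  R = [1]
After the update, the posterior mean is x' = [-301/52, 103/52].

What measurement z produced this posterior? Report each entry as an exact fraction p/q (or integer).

z = [2]

x̄ = F·x = [-5, 1]
P̄ = F·P·Fᵀ + Q = [53 -41; -41 51]
S = H·P̄·Hᵀ + R = [52]
K = P̄·Hᵀ·S⁻¹ = [-41/52; 51/52]
x' − x̄ = [-41/52, 51/52] = K·y
y = (KᵀK)⁻¹·Kᵀ·(x' − x̄) = [1]
z = y + H·x̄ = [1] + [1] = [2]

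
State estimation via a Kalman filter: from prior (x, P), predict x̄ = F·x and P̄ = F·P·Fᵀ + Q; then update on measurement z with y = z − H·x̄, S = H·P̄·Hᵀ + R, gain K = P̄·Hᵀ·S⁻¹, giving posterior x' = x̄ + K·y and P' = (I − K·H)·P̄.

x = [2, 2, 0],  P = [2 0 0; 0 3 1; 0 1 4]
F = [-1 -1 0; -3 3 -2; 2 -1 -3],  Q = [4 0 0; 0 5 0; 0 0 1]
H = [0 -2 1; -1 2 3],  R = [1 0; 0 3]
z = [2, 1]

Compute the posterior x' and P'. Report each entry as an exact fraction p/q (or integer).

x̄ = F·x = [-4, 0, 2]
P̄ = F·P·Fᵀ + Q = [9 -1 2; -1 54 -4; 2 -4 54]
y = z − H·x̄ = [0, -9]
S = H·P̄·Hᵀ + R = [287 -42; -42 658]
K = P̄·Hᵀ·S⁻¹ = [173/13363 -181/26726; -4973/13363 3305/26726; 3370/13363 3302/13363]
x' = x̄ + K·y = [-105275/26726, -29745/26726, -2992/13363]
P' = (I − K·H)·P̄ = [34035/3818 29583/26726 29756/13363; 29583/26726 8667/26726 3694/13363; 29756/13363 3694/13363 10758/13363]

x' = [-105275/26726, -29745/26726, -2992/13363]
P' = [34035/3818 29583/26726 29756/13363; 29583/26726 8667/26726 3694/13363; 29756/13363 3694/13363 10758/13363]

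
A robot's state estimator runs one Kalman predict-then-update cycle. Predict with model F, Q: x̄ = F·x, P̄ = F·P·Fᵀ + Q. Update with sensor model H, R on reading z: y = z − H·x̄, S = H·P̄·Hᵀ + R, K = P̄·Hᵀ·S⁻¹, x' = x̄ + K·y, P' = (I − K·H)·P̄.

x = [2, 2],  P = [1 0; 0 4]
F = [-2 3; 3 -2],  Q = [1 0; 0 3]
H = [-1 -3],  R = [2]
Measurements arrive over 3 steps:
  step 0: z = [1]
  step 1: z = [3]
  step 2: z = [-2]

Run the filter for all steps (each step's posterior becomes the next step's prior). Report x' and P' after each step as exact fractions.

step 0: x̄ = F·x = [2, 2]
step 0: P̄ = F·P·Fᵀ + Q = [41 -30; -30 28]
step 0: y = z − H·x̄ = [9]
step 0: S = H·P̄·Hᵀ + R = [115]
step 0: K = P̄·Hᵀ·S⁻¹ = [49/115; -54/115]
step 0: x' = x̄ + K·y = [671/115, -256/115]
step 0: P' = (I − K·H)·P̄ = [2314/115 -804/115; -804/115 304/115]
step 1: x̄ = F·x = [-422/23, 505/23]
step 1: P̄ = F·P·Fᵀ + Q = [4351/23 -5232/23; -5232/23 6407/23]
step 1: y = z − H·x̄ = [1162/23]
step 1: S = H·P̄·Hᵀ + R = [30668/23]
step 1: K = P̄·Hᵀ·S⁻¹ = [11345/30668; -13989/30668]
step 1: x' = x̄ + K·y = [5239/15334, -16693/15334]
step 1: P' = (I − K·H)·P̄ = [205541/30668 -76077/30668; -76077/30668 34685/30668]
step 2: x̄ = F·x = [-1477/374, 49103/15334]
step 2: P̄ = F·P·Fᵀ + Q = [50681/748 -59277/748; -59277/748 2993537/30668]
step 2: y = z − H·x̄ = [28042/7667]
step 2: S = H·P̄·Hᵀ + R = [3624737/7667]
step 2: K = P̄·Hᵀ·S⁻¹ = [2606575/7249474; -3275127/7249474]
step 2: x' = x̄ + K·y = [-19096077/7249474, 11235731/7249474]
step 2: P' = (I − K·H)·P̄ = [24053864/3624737 -8886813/3624737; -8886813/3624737 4053980/3624737]

step 0: x' = [671/115, -256/115], P' = [2314/115 -804/115; -804/115 304/115]
step 1: x' = [5239/15334, -16693/15334], P' = [205541/30668 -76077/30668; -76077/30668 34685/30668]
step 2: x' = [-19096077/7249474, 11235731/7249474], P' = [24053864/3624737 -8886813/3624737; -8886813/3624737 4053980/3624737]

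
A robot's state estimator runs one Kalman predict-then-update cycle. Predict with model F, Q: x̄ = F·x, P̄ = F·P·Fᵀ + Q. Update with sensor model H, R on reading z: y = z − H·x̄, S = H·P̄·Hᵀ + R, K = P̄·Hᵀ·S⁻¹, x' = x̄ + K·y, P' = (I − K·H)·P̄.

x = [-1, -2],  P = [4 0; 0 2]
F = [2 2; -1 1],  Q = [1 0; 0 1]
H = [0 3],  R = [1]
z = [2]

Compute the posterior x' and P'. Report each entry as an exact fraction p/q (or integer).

x̄ = F·x = [-6, -1]
P̄ = F·P·Fᵀ + Q = [25 -4; -4 7]
y = z − H·x̄ = [5]
S = H·P̄·Hᵀ + R = [64]
K = P̄·Hᵀ·S⁻¹ = [-3/16; 21/64]
x' = x̄ + K·y = [-111/16, 41/64]
P' = (I − K·H)·P̄ = [91/4 -1/16; -1/16 7/64]

x' = [-111/16, 41/64]
P' = [91/4 -1/16; -1/16 7/64]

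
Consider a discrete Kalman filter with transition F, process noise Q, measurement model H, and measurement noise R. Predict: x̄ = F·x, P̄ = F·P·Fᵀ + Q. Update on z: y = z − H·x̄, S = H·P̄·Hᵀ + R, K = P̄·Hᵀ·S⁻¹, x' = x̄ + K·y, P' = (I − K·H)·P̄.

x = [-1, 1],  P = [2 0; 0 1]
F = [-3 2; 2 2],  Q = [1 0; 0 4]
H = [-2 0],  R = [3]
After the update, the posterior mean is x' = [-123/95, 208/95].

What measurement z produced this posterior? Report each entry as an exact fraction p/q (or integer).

z = [3]

x̄ = F·x = [5, 0]
P̄ = F·P·Fᵀ + Q = [23 -8; -8 16]
S = H·P̄·Hᵀ + R = [95]
K = P̄·Hᵀ·S⁻¹ = [-46/95; 16/95]
x' − x̄ = [-598/95, 208/95] = K·y
y = (KᵀK)⁻¹·Kᵀ·(x' − x̄) = [13]
z = y + H·x̄ = [13] + [-10] = [3]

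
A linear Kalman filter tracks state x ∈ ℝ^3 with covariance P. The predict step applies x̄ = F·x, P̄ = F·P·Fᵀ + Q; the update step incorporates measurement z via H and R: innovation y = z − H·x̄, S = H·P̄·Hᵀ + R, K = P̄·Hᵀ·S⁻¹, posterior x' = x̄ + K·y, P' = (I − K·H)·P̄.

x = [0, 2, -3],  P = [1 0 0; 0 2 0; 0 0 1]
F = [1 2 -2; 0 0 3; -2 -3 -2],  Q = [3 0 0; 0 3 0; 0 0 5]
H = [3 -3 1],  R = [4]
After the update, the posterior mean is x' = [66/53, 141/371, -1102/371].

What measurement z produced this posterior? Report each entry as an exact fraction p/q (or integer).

x̄ = F·x = [10, -9, 0]
P̄ = F·P·Fᵀ + Q = [16 -6 -10; -6 12 -6; -10 -6 31]
S = H·P̄·Hᵀ + R = [371]
K = P̄·Hᵀ·S⁻¹ = [8/53; -60/371; 19/371]
x' − x̄ = [-464/53, 3480/371, -1102/371] = K·y
y = (KᵀK)⁻¹·Kᵀ·(x' − x̄) = [-58]
z = y + H·x̄ = [-58] + [57] = [-1]

z = [-1]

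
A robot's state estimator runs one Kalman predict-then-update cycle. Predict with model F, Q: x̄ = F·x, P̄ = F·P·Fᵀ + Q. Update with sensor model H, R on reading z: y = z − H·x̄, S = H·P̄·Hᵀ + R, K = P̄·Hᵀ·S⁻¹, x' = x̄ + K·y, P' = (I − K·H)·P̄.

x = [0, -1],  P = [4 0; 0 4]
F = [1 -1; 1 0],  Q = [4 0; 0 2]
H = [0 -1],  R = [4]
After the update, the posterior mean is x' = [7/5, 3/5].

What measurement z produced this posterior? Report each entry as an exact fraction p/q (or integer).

x̄ = F·x = [1, 0]
P̄ = F·P·Fᵀ + Q = [12 4; 4 6]
S = H·P̄·Hᵀ + R = [10]
K = P̄·Hᵀ·S⁻¹ = [-2/5; -3/5]
x' − x̄ = [2/5, 3/5] = K·y
y = (KᵀK)⁻¹·Kᵀ·(x' − x̄) = [-1]
z = y + H·x̄ = [-1] + [0] = [-1]

z = [-1]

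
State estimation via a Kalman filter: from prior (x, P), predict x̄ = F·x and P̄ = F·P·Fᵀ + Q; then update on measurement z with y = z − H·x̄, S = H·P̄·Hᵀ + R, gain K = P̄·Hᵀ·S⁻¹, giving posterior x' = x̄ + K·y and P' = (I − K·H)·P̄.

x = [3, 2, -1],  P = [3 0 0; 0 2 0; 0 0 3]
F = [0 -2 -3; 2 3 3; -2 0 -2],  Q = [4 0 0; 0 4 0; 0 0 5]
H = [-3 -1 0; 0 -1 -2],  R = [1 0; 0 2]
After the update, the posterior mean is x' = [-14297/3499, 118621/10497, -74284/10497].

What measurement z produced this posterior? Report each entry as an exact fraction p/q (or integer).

x̄ = F·x = [-1, 9, -4]
P̄ = F·P·Fᵀ + Q = [39 -39 18; -39 61 -30; 18 -30 29]
S = H·P̄·Hᵀ + R = [179 -8; -8 59]
K = P̄·Hᵀ·S⁻¹ = [-1526/3499 -29/3499; 3296/10497 269/10497; -1640/10497 -5204/10497]
x' − x̄ = [-10798/3499, 24148/10497, -32296/10497] = K·y
y = (KᵀK)⁻¹·Kᵀ·(x' − x̄) = [7, 4]
z = y + H·x̄ = [7, 4] + [-6, -1] = [1, 3]

z = [1, 3]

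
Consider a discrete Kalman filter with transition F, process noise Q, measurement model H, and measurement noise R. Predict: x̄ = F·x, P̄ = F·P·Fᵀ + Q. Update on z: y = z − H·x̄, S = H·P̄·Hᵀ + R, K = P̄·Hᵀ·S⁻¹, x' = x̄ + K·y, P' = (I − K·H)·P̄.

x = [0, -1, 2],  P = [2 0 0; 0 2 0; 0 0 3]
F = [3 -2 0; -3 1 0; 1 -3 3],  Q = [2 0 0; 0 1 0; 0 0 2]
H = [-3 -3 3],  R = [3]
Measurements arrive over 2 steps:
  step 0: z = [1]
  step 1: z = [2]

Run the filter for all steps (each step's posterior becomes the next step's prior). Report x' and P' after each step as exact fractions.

step 0: x' = [-22/127, 126/127, 154/127], P' = [3124/127 -2398/127 738/127; -2398/127 2304/127 -105/127; 738/127 -105/127 676/127]
step 1: x' = [-91899/25786, 62081/25786, -25203/51572], P' = [1626791/25786 -1014633/25786 1246711/51572; -1014633/25786 663205/25786 -721781/51572; 1246711/51572 -721781/51572 1091139/103144]

step 0: x̄ = F·x = [2, -1, 9]
step 0: P̄ = F·P·Fᵀ + Q = [28 -22 18; -22 21 -12; 18 -12 49]
step 0: y = z − H·x̄ = [-23]
step 0: S = H·P̄·Hᵀ + R = [381]
step 0: K = P̄·Hᵀ·S⁻¹ = [12/127; -11/127; 43/127]
step 0: x' = x̄ + K·y = [-22/127, 126/127, 154/127]
step 0: P' = (I − K·H)·P̄ = [3124/127 -2398/127 738/127; -2398/127 2304/127 -105/127; 738/127 -105/127 676/127]
step 1: x̄ = F·x = [-318/127, 192/127, 62/127]
step 1: P̄ = F·P·Fᵀ + Q = [66362/127 -54306/127 56846/127; -54306/127 44935/127 -47221/127; 56846/127 -47221/127 50904/127]
step 1: y = z − H·x̄ = [-310/127]
step 1: S = H·P̄·Hᵀ + R = [309432/127]
step 1: K = P̄·Hᵀ·S⁻¹ = [22395/51572; -18925/51572; 41279/103144]
step 1: x' = x̄ + K·y = [-91899/25786, 62081/25786, -25203/51572]
step 1: P' = (I − K·H)·P̄ = [1626791/25786 -1014633/25786 1246711/51572; -1014633/25786 663205/25786 -721781/51572; 1246711/51572 -721781/51572 1091139/103144]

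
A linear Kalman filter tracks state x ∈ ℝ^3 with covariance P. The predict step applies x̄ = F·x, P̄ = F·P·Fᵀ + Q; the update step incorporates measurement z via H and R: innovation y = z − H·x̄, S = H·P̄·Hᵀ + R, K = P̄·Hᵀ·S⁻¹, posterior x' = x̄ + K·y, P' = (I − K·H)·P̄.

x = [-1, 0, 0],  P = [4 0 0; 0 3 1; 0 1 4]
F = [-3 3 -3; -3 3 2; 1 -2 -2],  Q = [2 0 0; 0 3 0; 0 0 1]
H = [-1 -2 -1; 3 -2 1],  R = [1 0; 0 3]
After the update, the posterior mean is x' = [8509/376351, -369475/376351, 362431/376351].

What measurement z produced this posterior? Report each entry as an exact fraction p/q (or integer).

z = [1, 3]

x̄ = F·x = [3, 3, -1]
P̄ = F·P·Fᵀ + Q = [83 36 -6; 36 94 -56; -6 -56 41]
S = H·P̄·Hᵀ + R = [409 -34; -34 923]
K = P̄·Hᵀ·S⁻¹ = [-131713/376351 64873/376351; -159688/376351 -61336/376351; 75661/376351 57833/376351]
x' − x̄ = [-1120544/376351, -1498528/376351, 738782/376351] = K·y
y = (KᵀK)⁻¹·Kᵀ·(x' − x̄) = [9, 1]
z = y + H·x̄ = [9, 1] + [-8, 2] = [1, 3]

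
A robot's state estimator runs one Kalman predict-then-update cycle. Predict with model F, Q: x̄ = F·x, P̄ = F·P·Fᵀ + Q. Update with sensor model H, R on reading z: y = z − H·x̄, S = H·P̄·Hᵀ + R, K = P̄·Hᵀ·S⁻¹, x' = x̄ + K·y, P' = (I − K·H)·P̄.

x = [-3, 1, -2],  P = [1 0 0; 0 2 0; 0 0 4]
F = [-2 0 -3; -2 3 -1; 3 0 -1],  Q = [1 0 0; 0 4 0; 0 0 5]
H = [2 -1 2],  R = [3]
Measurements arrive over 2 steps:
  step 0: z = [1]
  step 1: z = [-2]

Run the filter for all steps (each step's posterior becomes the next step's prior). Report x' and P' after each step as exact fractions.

step 0: x̄ = F·x = [12, 11, -7]
step 0: P̄ = F·P·Fᵀ + Q = [41 16 6; 16 30 -2; 6 -2 18]
step 0: y = z − H·x̄ = [2]
step 0: S = H·P̄·Hᵀ + R = [261]
step 0: K = P̄·Hᵀ·S⁻¹ = [26/87; -2/261; 50/261]
step 0: x' = x̄ + K·y = [1096/87, 2867/261, -1727/261]
step 0: P' = (I − K·H)·P̄ = [513/29 1444/87 -778/87; 1444/87 7826/261 -422/261; -778/87 -422/261 2198/261]
step 1: x̄ = F·x = [-155/29, 3752/261, 11591/261]
step 1: P̄ = F·P·Fᵀ + Q = [1167/29 -1756/29 -530/29; -1756/29 33356/261 17084/261; -530/29 17084/261 59060/261]
step 1: y = z − H·x̄ = [-17162/261]
step 1: S = H·P̄·Hᵀ + R = [269111/261]
step 1: K = P̄·Hᵀ·S⁻¹ = [27270/269111; -30796/269111; 91496/269111]
step 1: x' = x̄ + K·y = [-3231485/269111, 5893584/269111, 5934909/269111]
step 1: P' = (I − K·H)·P̄ = [7980153/269111 -13077484/269111 -14477990/269111; -13077484/269111 30758900/269111 28410740/269111; -14477990/269111 28410740/269111 28820604/269111]

step 0: x' = [1096/87, 2867/261, -1727/261], P' = [513/29 1444/87 -778/87; 1444/87 7826/261 -422/261; -778/87 -422/261 2198/261]
step 1: x' = [-3231485/269111, 5893584/269111, 5934909/269111], P' = [7980153/269111 -13077484/269111 -14477990/269111; -13077484/269111 30758900/269111 28410740/269111; -14477990/269111 28410740/269111 28820604/269111]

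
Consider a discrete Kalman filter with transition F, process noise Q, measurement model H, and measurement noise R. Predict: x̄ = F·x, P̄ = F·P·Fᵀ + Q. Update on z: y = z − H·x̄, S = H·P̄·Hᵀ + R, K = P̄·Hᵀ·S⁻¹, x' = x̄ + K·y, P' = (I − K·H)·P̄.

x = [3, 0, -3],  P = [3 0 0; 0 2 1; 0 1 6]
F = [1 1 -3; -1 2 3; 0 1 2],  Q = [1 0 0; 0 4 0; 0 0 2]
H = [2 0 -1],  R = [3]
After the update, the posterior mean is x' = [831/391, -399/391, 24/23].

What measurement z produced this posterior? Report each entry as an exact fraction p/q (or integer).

z = [3]

x̄ = F·x = [12, -12, -6]
P̄ = F·P·Fᵀ + Q = [54 -56 -35; -56 81 47; -35 47 32]
S = H·P̄·Hᵀ + R = [391]
K = P̄·Hᵀ·S⁻¹ = [143/391; -159/391; -6/23]
x' − x̄ = [-3861/391, 4293/391, 162/23] = K·y
y = (KᵀK)⁻¹·Kᵀ·(x' − x̄) = [-27]
z = y + H·x̄ = [-27] + [30] = [3]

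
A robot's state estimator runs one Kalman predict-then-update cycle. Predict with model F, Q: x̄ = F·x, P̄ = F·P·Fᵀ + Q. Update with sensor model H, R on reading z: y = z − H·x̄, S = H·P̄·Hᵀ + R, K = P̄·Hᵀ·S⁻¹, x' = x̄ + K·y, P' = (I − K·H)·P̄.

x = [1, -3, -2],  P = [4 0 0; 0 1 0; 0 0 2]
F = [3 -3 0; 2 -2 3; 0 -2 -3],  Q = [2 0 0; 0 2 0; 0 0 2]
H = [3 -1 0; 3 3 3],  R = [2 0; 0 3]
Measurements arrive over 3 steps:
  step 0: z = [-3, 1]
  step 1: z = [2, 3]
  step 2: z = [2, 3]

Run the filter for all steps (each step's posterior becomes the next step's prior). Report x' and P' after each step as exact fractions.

step 0: x' = [-18287/7021, -106156/21063, 168212/21063], P' = [8978/7021 24488/7021 -32722/7021; 24488/7021 238640/21063 -305794/21063; -32722/7021 -305794/21063 402344/21063]
step 1: x' = [309332802/217385939, 1285189257/434771878, -724717947/217385939], P' = [121362280/217385939 292016058/217385939 -388287960/217385939; 292016058/217385939 1072534819/217385939 -1290079814/217385939; -388287960/217385939 -1290079814/217385939 1651170166/217385939]
step 2: x' = [2923472572947/3926700645829, 476661944784/3926700645829, 389141982469/3926700645829], P' = [2077538142422/3926700645829 4864430641440/3926700645829 -6504863818710/3926700645829; 4864430641440/3926700645829 17903854858284/3926700645829 -21480720052510/3926700645829; -6504863818710/3926700645829 -21480720052510/3926700645829 27565929957980/3926700645829]

step 0: x̄ = F·x = [12, 2, 12]
step 0: P̄ = F·P·Fᵀ + Q = [47 30 6; 30 40 -14; 6 -14 24]
step 0: y = z − H·x̄ = [-37, -77]
step 0: S = H·P̄·Hᵀ + R = [285 579; 579 1398]
step 0: K = P̄·Hᵀ·S⁻¹ = [1223/7021 744/7021; -9124/21063 6310/21063; 5648/21063 -1616/21063]
step 0: x' = x̄ + K·y = [-18287/7021, -106156/21063, 168212/21063]
step 0: P' = (I − K·H)·P̄ = [8978/7021 24488/7021 -32722/7021; 24488/7021 238640/21063 -305794/21063; -32722/7021 -305794/21063 402344/21063]
step 1: x̄ = F·x = [51295/7021, 607226/21063, -292324/21063]
step 1: P̄ = F·P·Fᵀ + Q = [369980/7021 860176/7021 -292532/7021; 860176/7021 6629342/21063 -2371396/21063; -292532/7021 -2371396/21063 948254/21063]
step 1: y = z − H·x̄ = [11041/1239, -447724/7021]
step 1: S = H·P̄·Hᵀ + R = [69280/1239 94126/413; 94126/413 22072887/7021]
step 1: K = P̄·Hᵀ·S⁻¹ = [36035391/217385939 25090378/217385939; -196486645/434771878 74471063/217385939; 62607967/217385939 -27197608/217385939]
step 1: x' = x̄ + K·y = [309332802/217385939, 1285189257/434771878, -724717947/217385939]
step 1: P' = (I − K·H)·P̄ = [121362280/217385939 292016058/217385939 -388287960/217385939; 292016058/217385939 1072534819/217385939 -1290079814/217385939; -388287960/217385939 -1290079814/217385939 1651170166/217385939]
step 2: x̄ = F·x = [-1999570959/434771878, -2840677494/217385939, 888964584/217385939]
step 2: P̄ = F·P·Fᵀ + Q = [5923556725/217385939 11775316584/217385939 -3433014120/217385939; 11775316584/217385939 28556265552/217385939 -9408728690/217385939; -3433014120/217385939 -9408728690/217385939 4104484880/217385939]
step 2: y = z − H·x̄ = [1186901645/434771878, 19013305971/434771878]
step 2: S = H·P̄·Hᵀ + R = [11651148451/217385939 35624172363/217385939; 35624172363/217385939 328715250162/217385939]
step 2: K = P̄·Hᵀ·S⁻¹ = [52622453301/302053895833 437104965152/3926700645829; -127329343614/302053895833 1287565447214/3926700645829; 75620330630/302053895833 -419653913240/3926700645829]
step 2: x' = x̄ + K·y = [2923472572947/3926700645829, 476661944784/3926700645829, 389141982469/3926700645829]
step 2: P' = (I − K·H)·P̄ = [2077538142422/3926700645829 4864430641440/3926700645829 -6504863818710/3926700645829; 4864430641440/3926700645829 17903854858284/3926700645829 -21480720052510/3926700645829; -6504863818710/3926700645829 -21480720052510/3926700645829 27565929957980/3926700645829]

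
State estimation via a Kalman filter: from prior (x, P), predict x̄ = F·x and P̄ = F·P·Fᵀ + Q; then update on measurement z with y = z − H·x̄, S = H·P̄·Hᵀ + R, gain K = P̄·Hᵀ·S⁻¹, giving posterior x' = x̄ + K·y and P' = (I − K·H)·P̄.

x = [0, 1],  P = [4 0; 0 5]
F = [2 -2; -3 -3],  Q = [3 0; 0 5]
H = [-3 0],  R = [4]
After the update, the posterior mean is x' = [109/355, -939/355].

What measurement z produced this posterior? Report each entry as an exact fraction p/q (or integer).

x̄ = F·x = [-2, -3]
P̄ = F·P·Fᵀ + Q = [39 6; 6 86]
S = H·P̄·Hᵀ + R = [355]
K = P̄·Hᵀ·S⁻¹ = [-117/355; -18/355]
x' − x̄ = [819/355, 126/355] = K·y
y = (KᵀK)⁻¹·Kᵀ·(x' − x̄) = [-7]
z = y + H·x̄ = [-7] + [6] = [-1]

z = [-1]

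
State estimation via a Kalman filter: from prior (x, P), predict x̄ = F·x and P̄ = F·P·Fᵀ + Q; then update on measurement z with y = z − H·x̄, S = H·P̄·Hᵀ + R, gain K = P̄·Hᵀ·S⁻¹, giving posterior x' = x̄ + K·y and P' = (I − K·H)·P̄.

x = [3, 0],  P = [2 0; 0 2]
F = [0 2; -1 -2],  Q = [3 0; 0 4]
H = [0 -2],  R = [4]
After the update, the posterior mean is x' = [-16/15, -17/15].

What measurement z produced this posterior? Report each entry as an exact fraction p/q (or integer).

x̄ = F·x = [0, -3]
P̄ = F·P·Fᵀ + Q = [11 -8; -8 14]
S = H·P̄·Hᵀ + R = [60]
K = P̄·Hᵀ·S⁻¹ = [4/15; -7/15]
x' − x̄ = [-16/15, 28/15] = K·y
y = (KᵀK)⁻¹·Kᵀ·(x' − x̄) = [-4]
z = y + H·x̄ = [-4] + [6] = [2]

z = [2]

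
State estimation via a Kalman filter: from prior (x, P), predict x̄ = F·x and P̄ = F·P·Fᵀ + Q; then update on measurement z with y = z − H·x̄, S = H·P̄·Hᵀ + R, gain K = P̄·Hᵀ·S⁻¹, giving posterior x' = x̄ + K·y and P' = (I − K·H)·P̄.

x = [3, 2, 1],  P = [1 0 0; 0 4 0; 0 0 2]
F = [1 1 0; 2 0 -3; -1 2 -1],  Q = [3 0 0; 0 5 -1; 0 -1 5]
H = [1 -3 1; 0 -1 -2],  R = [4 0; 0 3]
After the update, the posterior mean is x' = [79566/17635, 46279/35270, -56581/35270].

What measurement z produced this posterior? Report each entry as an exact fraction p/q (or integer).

x̄ = F·x = [5, 3, 0]
P̄ = F·P·Fᵀ + Q = [8 2 7; 2 27 3; 7 3 24]
S = H·P̄·Hᵀ + R = [263 32; 32 138]
K = P̄·Hᵀ·S⁻¹ = [877/17635 -2248/17635; -4716/17635 -6247/35270; 2334/17635 -14117/35270]
x' − x̄ = [-8609/17635, -59531/35270, -56581/35270] = K·y
y = (KᵀK)⁻¹·Kᵀ·(x' − x̄) = [3, 5]
z = y + H·x̄ = [3, 5] + [-4, -3] = [-1, 2]

z = [-1, 2]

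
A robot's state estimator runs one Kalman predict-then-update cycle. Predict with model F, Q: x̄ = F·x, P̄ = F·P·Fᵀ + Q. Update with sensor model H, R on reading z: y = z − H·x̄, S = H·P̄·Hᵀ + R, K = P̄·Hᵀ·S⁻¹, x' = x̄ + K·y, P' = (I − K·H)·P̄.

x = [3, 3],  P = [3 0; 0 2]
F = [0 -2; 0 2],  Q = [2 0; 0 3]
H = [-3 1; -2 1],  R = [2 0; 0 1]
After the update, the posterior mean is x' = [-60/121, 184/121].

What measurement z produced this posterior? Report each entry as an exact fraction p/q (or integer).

x̄ = F·x = [-6, 6]
P̄ = F·P·Fᵀ + Q = [10 -8; -8 11]
S = H·P̄·Hᵀ + R = [151 111; 111 84]
K = P̄·Hᵀ·S⁻¹ = [-28/121 -10/363; -19/121 64/121]
x' − x̄ = [666/121, -542/121] = K·y
y = (KᵀK)⁻¹·Kᵀ·(x' − x̄) = [-22, -15]
z = y + H·x̄ = [-22, -15] + [24, 18] = [2, 3]

z = [2, 3]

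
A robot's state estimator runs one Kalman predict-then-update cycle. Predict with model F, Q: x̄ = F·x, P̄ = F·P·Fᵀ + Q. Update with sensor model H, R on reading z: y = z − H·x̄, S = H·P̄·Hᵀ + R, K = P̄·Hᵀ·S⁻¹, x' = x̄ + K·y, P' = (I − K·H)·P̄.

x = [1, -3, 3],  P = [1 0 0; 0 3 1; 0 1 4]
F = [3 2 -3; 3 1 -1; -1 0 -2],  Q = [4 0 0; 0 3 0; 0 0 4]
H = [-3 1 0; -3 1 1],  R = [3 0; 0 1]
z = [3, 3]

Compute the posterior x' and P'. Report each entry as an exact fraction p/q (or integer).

x' = [-2611/2812, 588/703, -4271/5624]
P' = [1655/1406 1929/703 1823/2812; 1929/703 5952/703 -354/703; 1823/2812 -354/703 18231/5624]

x̄ = F·x = [-12, -3, -7]
P̄ = F·P·Fᵀ + Q = [49 22 17; 22 17 3; 17 3 21]
y = z − H·x̄ = [-30, -23]
S = H·P̄·Hᵀ + R = [329 278; 278 252]
K = P̄·Hᵀ·S⁻¹ = [-369/1406 -391/2812; 55/703 -189/703; -2295/2812 4461/5624]
x' = x̄ + K·y = [-2611/2812, 588/703, -4271/5624]
P' = (I − K·H)·P̄ = [1655/1406 1929/703 1823/2812; 1929/703 5952/703 -354/703; 1823/2812 -354/703 18231/5624]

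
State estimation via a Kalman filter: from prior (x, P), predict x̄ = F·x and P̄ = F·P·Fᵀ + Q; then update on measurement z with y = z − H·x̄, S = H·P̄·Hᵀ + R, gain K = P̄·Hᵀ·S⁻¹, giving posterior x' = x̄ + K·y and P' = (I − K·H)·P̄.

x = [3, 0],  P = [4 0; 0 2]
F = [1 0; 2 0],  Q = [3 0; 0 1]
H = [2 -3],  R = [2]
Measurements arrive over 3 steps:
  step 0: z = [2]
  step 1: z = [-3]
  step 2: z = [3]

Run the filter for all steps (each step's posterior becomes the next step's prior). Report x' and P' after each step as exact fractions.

step 0: x̄ = F·x = [3, 6]
step 0: P̄ = F·P·Fᵀ + Q = [7 8; 8 17]
step 0: y = z − H·x̄ = [14]
step 0: S = H·P̄·Hᵀ + R = [87]
step 0: K = P̄·Hᵀ·S⁻¹ = [-10/87; -35/87]
step 0: x' = x̄ + K·y = [121/87, 32/87]
step 0: P' = (I − K·H)·P̄ = [509/87 346/87; 346/87 254/87]
step 1: x̄ = F·x = [121/87, 242/87]
step 1: P̄ = F·P·Fᵀ + Q = [770/87 1018/87; 1018/87 2123/87]
step 1: y = z − H·x̄ = [223/87]
step 1: S = H·P̄·Hᵀ + R = [10145/87]
step 1: K = P̄·Hᵀ·S⁻¹ = [-1514/10145; -4333/10145]
step 1: x' = x̄ + K·y = [10229/10145, 17113/10145]
step 1: P' = (I − K·H)·P̄ = [63442/10145 43304/10145; 43304/10145 31758/10145]
step 2: x̄ = F·x = [10229/10145, 20458/10145]
step 2: P̄ = F·P·Fᵀ + Q = [93877/10145 126884/10145; 126884/10145 263913/10145]
step 2: y = z − H·x̄ = [71351/10145]
step 2: S = H·P̄·Hᵀ + R = [1248407/10145]
step 2: K = P̄·Hᵀ·S⁻¹ = [-192898/1248407; -537971/1248407]
step 2: x' = x̄ + K·y = [-97931/1248407, -1266127/1248407]
step 2: P' = (I − K·H)·P̄ = [7884383/1248407 5384854/1248407; 5384854/1248407 3948550/1248407]

step 0: x' = [121/87, 32/87], P' = [509/87 346/87; 346/87 254/87]
step 1: x' = [10229/10145, 17113/10145], P' = [63442/10145 43304/10145; 43304/10145 31758/10145]
step 2: x' = [-97931/1248407, -1266127/1248407], P' = [7884383/1248407 5384854/1248407; 5384854/1248407 3948550/1248407]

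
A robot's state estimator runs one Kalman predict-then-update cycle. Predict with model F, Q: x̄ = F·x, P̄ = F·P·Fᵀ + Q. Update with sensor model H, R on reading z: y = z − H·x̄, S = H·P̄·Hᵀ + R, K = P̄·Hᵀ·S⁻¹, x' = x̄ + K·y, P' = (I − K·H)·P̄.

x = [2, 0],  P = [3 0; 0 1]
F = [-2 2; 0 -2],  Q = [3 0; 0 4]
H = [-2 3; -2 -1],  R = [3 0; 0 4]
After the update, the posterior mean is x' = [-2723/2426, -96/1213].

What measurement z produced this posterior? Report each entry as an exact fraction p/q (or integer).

z = [2, 2]

x̄ = F·x = [-4, 0]
P̄ = F·P·Fᵀ + Q = [19 -4; -4 8]
S = H·P̄·Hᵀ + R = [199 68; 68 72]
K = P̄·Hᵀ·S⁻¹ = [-161/1213 -1683/4852; 288/1213 -272/1213]
x' − x̄ = [6981/2426, -96/1213] = K·y
y = (KᵀK)⁻¹·Kᵀ·(x' − x̄) = [-6, -6]
z = y + H·x̄ = [-6, -6] + [8, 8] = [2, 2]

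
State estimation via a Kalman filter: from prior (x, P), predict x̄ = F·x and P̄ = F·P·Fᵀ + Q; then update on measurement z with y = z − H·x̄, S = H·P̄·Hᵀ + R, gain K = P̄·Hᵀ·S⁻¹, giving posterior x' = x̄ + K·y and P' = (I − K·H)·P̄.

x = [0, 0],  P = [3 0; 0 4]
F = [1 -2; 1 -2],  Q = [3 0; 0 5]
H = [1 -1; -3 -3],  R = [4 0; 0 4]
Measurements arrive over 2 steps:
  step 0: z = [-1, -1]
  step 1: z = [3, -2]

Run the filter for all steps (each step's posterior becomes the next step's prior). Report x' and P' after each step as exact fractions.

step 0: x' = [-127/757, 1136/2271], P' = [586/757 -420/757; -420/757 1766/2271]
step 1: x' = [338657/265926, -870509/1329630], P' = [102154/132963 -73616/132963; -73616/132963 516826/664815]

step 0: x̄ = F·x = [0, 0]
step 0: P̄ = F·P·Fᵀ + Q = [22 19; 19 24]
step 0: y = z − H·x̄ = [-1, -1]
step 0: S = H·P̄·Hᵀ + R = [12 6; 6 760]
step 0: K = P̄·Hᵀ·S⁻¹ = [503/1514 -249/1514; -1513/4542 -253/1514]
step 0: x' = x̄ + K·y = [-127/757, 1136/2271]
step 0: P' = (I − K·H)·P̄ = [586/757 -420/757; -420/757 1766/2271]
step 1: x̄ = F·x = [-2653/2271, -2653/2271]
step 1: P̄ = F·P·Fᵀ + Q = [20675/2271 13862/2271; 13862/2271 25217/2271]
step 1: y = z − H·x̄ = [3, -6820/757]
step 1: S = H·P̄·Hᵀ + R = [12 6; 6 223876/757]
step 1: K = P̄·Hᵀ·S⁻¹ = [29295/88642 -14269/88642; -442453/1329630 -74373/443210]
step 1: x' = x̄ + K·y = [338657/265926, -870509/1329630]
step 1: P' = (I − K·H)·P̄ = [102154/132963 -73616/132963; -73616/132963 516826/664815]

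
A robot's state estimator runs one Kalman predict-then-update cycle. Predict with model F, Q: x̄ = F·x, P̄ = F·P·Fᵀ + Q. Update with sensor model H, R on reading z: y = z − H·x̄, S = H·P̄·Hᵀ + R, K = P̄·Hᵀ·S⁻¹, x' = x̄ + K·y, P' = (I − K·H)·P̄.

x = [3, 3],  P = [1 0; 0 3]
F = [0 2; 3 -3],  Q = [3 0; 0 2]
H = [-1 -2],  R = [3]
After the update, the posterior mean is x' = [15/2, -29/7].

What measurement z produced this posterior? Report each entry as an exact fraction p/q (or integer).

z = [1]

x̄ = F·x = [6, 0]
P̄ = F·P·Fᵀ + Q = [15 -18; -18 38]
S = H·P̄·Hᵀ + R = [98]
K = P̄·Hᵀ·S⁻¹ = [3/14; -29/49]
x' − x̄ = [3/2, -29/7] = K·y
y = (KᵀK)⁻¹·Kᵀ·(x' − x̄) = [7]
z = y + H·x̄ = [7] + [-6] = [1]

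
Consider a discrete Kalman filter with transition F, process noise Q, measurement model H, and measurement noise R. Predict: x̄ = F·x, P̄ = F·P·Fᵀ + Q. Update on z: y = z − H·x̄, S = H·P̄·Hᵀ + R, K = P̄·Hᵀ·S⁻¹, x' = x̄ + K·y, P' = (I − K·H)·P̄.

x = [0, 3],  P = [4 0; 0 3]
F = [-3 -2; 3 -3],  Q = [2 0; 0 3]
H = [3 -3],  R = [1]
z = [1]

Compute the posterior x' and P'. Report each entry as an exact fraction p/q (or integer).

x' = [-9846/1369, -10305/1369]
P' = [26834/1369 26766/1369; 26766/1369 26850/1369]

x̄ = F·x = [-6, -9]
P̄ = F·P·Fᵀ + Q = [50 -18; -18 66]
y = z − H·x̄ = [-8]
S = H·P̄·Hᵀ + R = [1369]
K = P̄·Hᵀ·S⁻¹ = [204/1369; -252/1369]
x' = x̄ + K·y = [-9846/1369, -10305/1369]
P' = (I − K·H)·P̄ = [26834/1369 26766/1369; 26766/1369 26850/1369]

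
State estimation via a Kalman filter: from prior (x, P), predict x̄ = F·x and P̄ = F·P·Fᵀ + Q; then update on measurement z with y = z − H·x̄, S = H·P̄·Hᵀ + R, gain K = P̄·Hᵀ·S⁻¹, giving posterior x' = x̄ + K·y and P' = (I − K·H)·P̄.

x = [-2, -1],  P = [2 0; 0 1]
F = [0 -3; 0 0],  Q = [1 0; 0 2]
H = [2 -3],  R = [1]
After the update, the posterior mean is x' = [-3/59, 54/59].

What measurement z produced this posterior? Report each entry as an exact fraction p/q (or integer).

z = [-3]

x̄ = F·x = [3, 0]
P̄ = F·P·Fᵀ + Q = [10 0; 0 2]
S = H·P̄·Hᵀ + R = [59]
K = P̄·Hᵀ·S⁻¹ = [20/59; -6/59]
x' − x̄ = [-180/59, 54/59] = K·y
y = (KᵀK)⁻¹·Kᵀ·(x' − x̄) = [-9]
z = y + H·x̄ = [-9] + [6] = [-3]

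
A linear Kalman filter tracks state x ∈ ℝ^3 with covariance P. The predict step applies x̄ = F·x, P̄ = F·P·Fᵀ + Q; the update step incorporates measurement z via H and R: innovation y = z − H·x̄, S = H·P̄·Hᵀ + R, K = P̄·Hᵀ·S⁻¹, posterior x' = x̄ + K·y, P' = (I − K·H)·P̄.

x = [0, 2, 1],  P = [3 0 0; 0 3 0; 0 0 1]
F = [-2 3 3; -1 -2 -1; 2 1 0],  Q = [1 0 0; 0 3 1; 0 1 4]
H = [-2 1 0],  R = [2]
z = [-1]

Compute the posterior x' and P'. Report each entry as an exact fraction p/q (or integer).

x' = [7/277, -307/277, 444/277]
P' = [804/277 1382/277 -1396/277; 1382/277 2862/277 -2802/277; -1396/277 -2802/277 5238/277]

x̄ = F·x = [9, -5, 2]
P̄ = F·P·Fᵀ + Q = [49 -15 -3; -15 19 -11; -3 -11 19]
y = z − H·x̄ = [22]
S = H·P̄·Hᵀ + R = [277]
K = P̄·Hᵀ·S⁻¹ = [-113/277; 49/277; -5/277]
x' = x̄ + K·y = [7/277, -307/277, 444/277]
P' = (I − K·H)·P̄ = [804/277 1382/277 -1396/277; 1382/277 2862/277 -2802/277; -1396/277 -2802/277 5238/277]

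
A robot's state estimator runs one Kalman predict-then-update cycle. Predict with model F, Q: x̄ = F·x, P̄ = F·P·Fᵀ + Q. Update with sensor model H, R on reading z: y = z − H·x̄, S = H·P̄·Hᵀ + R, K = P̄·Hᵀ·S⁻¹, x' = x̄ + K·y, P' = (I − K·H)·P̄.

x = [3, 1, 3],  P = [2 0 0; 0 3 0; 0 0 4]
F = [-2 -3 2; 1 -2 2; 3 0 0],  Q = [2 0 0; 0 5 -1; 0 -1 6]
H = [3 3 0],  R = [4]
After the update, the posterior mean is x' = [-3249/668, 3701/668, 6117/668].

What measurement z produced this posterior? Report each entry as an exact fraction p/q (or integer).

z = [2]

x̄ = F·x = [-3, 7, 9]
P̄ = F·P·Fᵀ + Q = [53 30 -12; 30 35 5; -12 5 24]
S = H·P̄·Hᵀ + R = [1336]
K = P̄·Hᵀ·S⁻¹ = [249/1336; 195/1336; -21/1336]
x' − x̄ = [-1245/668, -975/668, 105/668] = K·y
y = (KᵀK)⁻¹·Kᵀ·(x' − x̄) = [-10]
z = y + H·x̄ = [-10] + [12] = [2]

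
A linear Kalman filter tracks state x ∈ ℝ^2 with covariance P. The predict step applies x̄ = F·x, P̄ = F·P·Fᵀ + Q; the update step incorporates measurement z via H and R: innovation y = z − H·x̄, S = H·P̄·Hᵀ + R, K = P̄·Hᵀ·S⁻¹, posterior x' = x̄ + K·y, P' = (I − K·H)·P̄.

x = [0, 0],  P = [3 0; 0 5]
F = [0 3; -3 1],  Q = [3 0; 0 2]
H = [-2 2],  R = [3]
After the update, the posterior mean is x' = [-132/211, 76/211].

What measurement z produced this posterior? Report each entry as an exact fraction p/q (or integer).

x̄ = F·x = [0, 0]
P̄ = F·P·Fᵀ + Q = [48 15; 15 34]
S = H·P̄·Hᵀ + R = [211]
K = P̄·Hᵀ·S⁻¹ = [-66/211; 38/211]
x' − x̄ = [-132/211, 76/211] = K·y
y = (KᵀK)⁻¹·Kᵀ·(x' − x̄) = [2]
z = y + H·x̄ = [2] + [0] = [2]

z = [2]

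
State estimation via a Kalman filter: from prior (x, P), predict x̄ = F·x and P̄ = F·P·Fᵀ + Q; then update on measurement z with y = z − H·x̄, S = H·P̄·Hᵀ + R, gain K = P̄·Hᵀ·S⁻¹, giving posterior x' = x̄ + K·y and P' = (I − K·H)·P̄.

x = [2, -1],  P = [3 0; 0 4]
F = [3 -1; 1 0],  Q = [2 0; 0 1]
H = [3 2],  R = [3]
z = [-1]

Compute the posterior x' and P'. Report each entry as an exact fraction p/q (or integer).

x̄ = F·x = [7, 2]
P̄ = F·P·Fᵀ + Q = [33 9; 9 4]
y = z − H·x̄ = [-26]
S = H·P̄·Hᵀ + R = [424]
K = P̄·Hᵀ·S⁻¹ = [117/424; 35/424]
x' = x̄ + K·y = [-37/212, -31/212]
P' = (I − K·H)·P̄ = [303/424 -279/424; -279/424 471/424]

x' = [-37/212, -31/212]
P' = [303/424 -279/424; -279/424 471/424]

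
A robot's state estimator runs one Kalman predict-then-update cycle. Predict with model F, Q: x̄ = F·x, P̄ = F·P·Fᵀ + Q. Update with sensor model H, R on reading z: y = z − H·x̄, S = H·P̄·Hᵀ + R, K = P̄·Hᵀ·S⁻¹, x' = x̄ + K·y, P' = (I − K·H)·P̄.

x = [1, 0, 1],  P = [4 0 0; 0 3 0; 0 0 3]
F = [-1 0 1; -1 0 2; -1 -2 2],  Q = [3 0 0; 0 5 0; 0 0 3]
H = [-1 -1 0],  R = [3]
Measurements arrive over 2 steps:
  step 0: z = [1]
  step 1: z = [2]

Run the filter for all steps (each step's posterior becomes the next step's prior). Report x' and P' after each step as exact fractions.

step 0: x' = [-20/27, -4/27, 1/27], P' = [70/27 -40/27 10/27; -40/27 173/54 29/27; 10/27 29/27 499/27]
step 1: x' = [-536/1237, -7461/4948, -2155/2474], P' = [3102/1237 -1851/1237 -930/1237; -1851/1237 17001/4948 5955/2474; -930/1237 5955/2474 25416/1237]

step 0: x̄ = F·x = [0, 1, 1]
step 0: P̄ = F·P·Fᵀ + Q = [10 10 10; 10 21 16; 10 16 31]
step 0: y = z − H·x̄ = [2]
step 0: S = H·P̄·Hᵀ + R = [54]
step 0: K = P̄·Hᵀ·S⁻¹ = [-10/27; -31/54; -13/27]
step 0: x' = x̄ + K·y = [-20/27, -4/27, 1/27]
step 0: P' = (I − K·H)·P̄ = [70/27 -40/27 10/27; -40/27 173/54 29/27; 10/27 29/27 499/27]
step 1: x̄ = F·x = [7/9, 22/27, 10/9]
step 1: P̄ = F·P·Fᵀ + Q = [70/3 346/9 100/3; 346/9 2161/27 610/9; 100/3 610/9 229/3]
step 1: y = z − H·x̄ = [97/27]
step 1: S = H·P̄·Hᵀ + R = [4948/27]
step 1: K = P̄·Hᵀ·S⁻¹ = [-417/1237; -3199/4948; -1365/2474]
step 1: x' = x̄ + K·y = [-536/1237, -7461/4948, -2155/2474]
step 1: P' = (I − K·H)·P̄ = [3102/1237 -1851/1237 -930/1237; -1851/1237 17001/4948 5955/2474; -930/1237 5955/2474 25416/1237]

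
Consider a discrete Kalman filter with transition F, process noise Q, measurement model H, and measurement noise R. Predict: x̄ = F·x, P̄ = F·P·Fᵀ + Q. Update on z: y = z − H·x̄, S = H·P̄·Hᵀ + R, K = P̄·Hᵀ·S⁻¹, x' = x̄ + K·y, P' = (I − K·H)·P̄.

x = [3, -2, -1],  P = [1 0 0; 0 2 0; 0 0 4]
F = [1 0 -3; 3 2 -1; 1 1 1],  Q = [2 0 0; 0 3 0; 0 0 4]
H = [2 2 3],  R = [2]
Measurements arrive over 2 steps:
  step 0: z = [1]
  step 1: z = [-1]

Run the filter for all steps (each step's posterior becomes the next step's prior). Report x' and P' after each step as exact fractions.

step 0: x̄ = F·x = [6, 6, 0]
step 0: P̄ = F·P·Fᵀ + Q = [39 15 -11; 15 24 3; -11 3 11]
step 0: y = z − H·x̄ = [-23]
step 0: S = H·P̄·Hᵀ + R = [377]
step 0: K = P̄·Hᵀ·S⁻¹ = [75/377; 3/13; 17/377]
step 0: x' = x̄ + K·y = [537/377, 9/13, -391/377]
step 0: P' = (I − K·H)·P̄ = [9078/377 -30/13 -5422/377; -30/13 51/13 -12/13; -5422/377 -12/13 3858/377]
step 1: x̄ = F·x = [1710/377, 2524/377, 407/377]
step 1: P̄ = F·P·Fᵀ + Q = [77086/377 93376/377 8522/377; 93376/377 116091/377 10792/377; 8522/377 10792/377 2643/377]
step 1: y = z − H·x̄ = [-10066/377]
step 1: S = H·P̄·Hᵀ + R = [1776025/377]
step 1: K = P̄·Hᵀ·S⁻¹ = [73298/355205; 90262/355205; 46557/1776025]
step 1: x' = x̄ + K·y = [-345934/355205, -31936/355205, 674269/1776025]
step 1: P' = (I − K·H)·P̄ = [274986/71041 46420/71041 -1022488/355205; 46420/71041 265231/71041 -978662/355205; -1022488/355205 -978662/355205 6701538/1776025]

step 0: x' = [537/377, 9/13, -391/377], P' = [9078/377 -30/13 -5422/377; -30/13 51/13 -12/13; -5422/377 -12/13 3858/377]
step 1: x' = [-345934/355205, -31936/355205, 674269/1776025], P' = [274986/71041 46420/71041 -1022488/355205; 46420/71041 265231/71041 -978662/355205; -1022488/355205 -978662/355205 6701538/1776025]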